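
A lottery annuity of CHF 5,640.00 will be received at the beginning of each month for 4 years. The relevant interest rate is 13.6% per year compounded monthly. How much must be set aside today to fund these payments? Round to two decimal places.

This is an annuity due: 48 payments of CHF 5,640.00 at the beginning of each month.
Periodic rate r = 0.136/12 per month; n is counted in months.
PV = PMT × [(1 − (1+r)^−n)/r] × (1+r) = 5,640 × [1 − (1+r)^−48] / r × (1+r) = CHF 210,273.09

CHF 210,273.09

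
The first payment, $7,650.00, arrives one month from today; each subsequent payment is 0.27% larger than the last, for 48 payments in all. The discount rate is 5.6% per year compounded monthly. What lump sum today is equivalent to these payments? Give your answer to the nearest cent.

$349,174.63

Periodic rate r = 0.056/12 per month; n is counted in months.
Growing ordinary annuity: PV = PMT₁ × [1 − ((1+g)/(1+r))^n] / (r − g) = 7,650 × [1 − ((1+0.0027)/(1+r))^48] / (r − 0.0027) = $349,174.63.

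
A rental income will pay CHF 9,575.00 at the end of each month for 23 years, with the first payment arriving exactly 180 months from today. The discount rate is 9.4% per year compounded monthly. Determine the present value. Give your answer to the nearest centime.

Ordinary annuity of 276 payments, first payment at period 180.
Periodic rate r = 0.094/12 per month; n is counted in months.
The ordinary-annuity PV formula values the stream one period before the first payment (period 179); discount that back 179 periods:
PV₀ = 9,575 × [1 − (1+r)^−276] / r × (1+r)^−179 = CHF 267,319.29

CHF 267,319.29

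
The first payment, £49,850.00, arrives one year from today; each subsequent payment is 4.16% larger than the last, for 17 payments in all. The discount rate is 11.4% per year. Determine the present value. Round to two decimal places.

£468,853.71

Periodic rate r = 0.114 per year.
Growing ordinary annuity: PV = PMT₁ × [1 − ((1+g)/(1+r))^n] / (r − g) = 49,850 × [1 − ((1+0.0416)/(1+r))^17] / (r − 0.0416) = £468,853.71.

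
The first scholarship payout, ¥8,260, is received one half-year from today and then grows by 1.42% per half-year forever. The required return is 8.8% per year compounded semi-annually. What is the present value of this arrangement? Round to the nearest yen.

¥277,181

Periodic rate r = 0.088/2 per half-year.
Growing perpetuity (Gordon): PV = PMT₁ / (r − g) = 8,260 / (r − 0.0142) = ¥277,181.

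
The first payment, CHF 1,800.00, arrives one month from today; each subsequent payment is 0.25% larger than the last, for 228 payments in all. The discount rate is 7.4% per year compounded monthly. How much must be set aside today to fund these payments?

Periodic rate r = 0.074/12 per month; n is counted in months.
Growing ordinary annuity: PV = PMT₁ × [1 − ((1+g)/(1+r))^n] / (r − g) = 1,800 × [1 − ((1+0.0025)/(1+r))^228] / (r − 0.0025) = CHF 277,360.36.

CHF 277,360.36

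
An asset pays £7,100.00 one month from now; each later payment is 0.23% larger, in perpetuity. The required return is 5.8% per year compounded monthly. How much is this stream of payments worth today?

Periodic rate r = 0.058/12 per month.
Growing perpetuity (Gordon): PV = PMT₁ / (r − g) = 7,100 / (r − 0.0023) = £2,802,631.58.

£2,802,631.58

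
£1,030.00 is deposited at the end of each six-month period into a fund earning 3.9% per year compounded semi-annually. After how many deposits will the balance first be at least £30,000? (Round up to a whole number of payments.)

24 payments

Periodic rate r = 0.039/2 per half-year; n is counted in half-years.
Ordinary annuity FV: 30,000 = 1,030 × [((1+r)^n − 1)/r].
(1+r)^n = 1 + 30,000 × r / 1,030, so n = ln(1 + 30,000·r/1,030) / ln(1+r) = 23.29.
Round up to a whole number of payments: n = 24.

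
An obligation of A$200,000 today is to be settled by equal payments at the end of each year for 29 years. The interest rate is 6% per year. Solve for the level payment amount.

Level ordinary annuity; solve PV = PMT × [(1 − (1+r)^−n)/r] for PMT.
Periodic rate r = 0.06 per year.
With n = 29: PMT = 200,000 / ([(1 − (1+r)^−n)/r]) = A$14,715.92

A$14,715.92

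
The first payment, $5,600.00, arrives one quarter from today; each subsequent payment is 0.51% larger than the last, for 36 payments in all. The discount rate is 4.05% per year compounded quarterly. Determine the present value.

Periodic rate r = 0.0405/4 per quarter; n is counted in quarters.
Growing ordinary annuity: PV = PMT₁ × [1 − ((1+g)/(1+r))^n] / (r − g) = 5,600 × [1 − ((1+0.0051)/(1+r))^36] / (r − 0.0051) = $183,145.29.

$183,145.29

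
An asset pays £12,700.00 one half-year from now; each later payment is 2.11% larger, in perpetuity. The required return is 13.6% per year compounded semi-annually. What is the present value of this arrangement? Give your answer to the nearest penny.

£270,788.91

Periodic rate r = 0.136/2 per half-year.
Growing perpetuity (Gordon): PV = PMT₁ / (r − g) = 12,700 / (r − 0.0211) = £270,788.91.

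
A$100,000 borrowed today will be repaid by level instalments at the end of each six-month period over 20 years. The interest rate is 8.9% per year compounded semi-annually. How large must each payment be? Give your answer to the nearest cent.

A$5,395.59

Level ordinary annuity; solve PV = PMT × [(1 − (1+r)^−n)/r] for PMT.
Periodic rate r = 0.089/2 per half-year; n is counted in half-years.
With n = 40: PMT = 100,000 / ([(1 − (1+r)^−n)/r]) = A$5,395.59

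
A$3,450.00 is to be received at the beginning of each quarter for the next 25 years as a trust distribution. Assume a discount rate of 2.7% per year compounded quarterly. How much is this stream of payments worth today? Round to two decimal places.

A$251,974.16

This is an annuity due: 100 payments of A$3,450.00 at the beginning of each quarter.
Periodic rate r = 0.027/4 per quarter; n is counted in quarters.
PV = PMT × [(1 − (1+r)^−n)/r] × (1+r) = 3,450 × [1 − (1+r)^−100] / r × (1+r) = A$251,974.16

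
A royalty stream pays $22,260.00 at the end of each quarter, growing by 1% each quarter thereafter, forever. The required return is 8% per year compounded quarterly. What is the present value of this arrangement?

$2,226,000.00

Periodic rate r = 0.08/4 per quarter.
Growing perpetuity (Gordon): PV = PMT₁ / (r − g) = 22,260 / (r − 0.01) = $2,226,000.00.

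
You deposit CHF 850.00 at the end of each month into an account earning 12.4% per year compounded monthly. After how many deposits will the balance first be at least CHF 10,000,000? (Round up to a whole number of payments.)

Periodic rate r = 0.124/12 per month; n is counted in months.
Ordinary annuity FV: 10,000,000 = 850 × [((1+r)^n − 1)/r].
(1+r)^n = 1 + 10,000,000 × r / 850, so n = ln(1 + 10,000,000·r/850) / ln(1+r) = 467.76.
Round up to a whole number of payments: n = 468.

468 payments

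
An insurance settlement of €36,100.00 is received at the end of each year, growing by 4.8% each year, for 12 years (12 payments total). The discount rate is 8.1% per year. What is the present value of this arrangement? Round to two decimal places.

Periodic rate r = 0.081 per year.
Growing ordinary annuity: PV = PMT₁ × [1 − ((1+g)/(1+r))^n] / (r − g) = 36,100 × [1 − ((1+0.048)/(1+r))^12] / (r − 0.048) = €339,854.35.

€339,854.35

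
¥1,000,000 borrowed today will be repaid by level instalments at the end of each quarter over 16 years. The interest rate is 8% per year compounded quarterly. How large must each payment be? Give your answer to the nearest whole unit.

¥27,839

Level ordinary annuity; solve PV = PMT × [(1 − (1+r)^−n)/r] for PMT.
Periodic rate r = 0.08/4 per quarter; n is counted in quarters.
With n = 64: PMT = 1,000,000 / ([(1 − (1+r)^−n)/r]) = ¥27,839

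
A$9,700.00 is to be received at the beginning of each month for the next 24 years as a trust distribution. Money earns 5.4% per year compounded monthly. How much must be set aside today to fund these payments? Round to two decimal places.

A$1,571,064.47

This is an annuity due: 288 payments of A$9,700.00 at the beginning of each month.
Periodic rate r = 0.054/12 per month; n is counted in months.
PV = PMT × [(1 − (1+r)^−n)/r] × (1+r) = 9,700 × [1 − (1+r)^−288] / r × (1+r) = A$1,571,064.47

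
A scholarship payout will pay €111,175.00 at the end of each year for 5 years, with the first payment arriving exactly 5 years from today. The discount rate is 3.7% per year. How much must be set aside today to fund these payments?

Ordinary annuity of 5 payments, first payment at period 5.
Periodic rate r = 0.037 per year.
The ordinary-annuity PV formula values the stream one period before the first payment (period 4); discount that back 4 periods:
PV₀ = 111,175 × [1 − (1+r)^−5] / r × (1+r)^−4 = €431,617.41

€431,617.41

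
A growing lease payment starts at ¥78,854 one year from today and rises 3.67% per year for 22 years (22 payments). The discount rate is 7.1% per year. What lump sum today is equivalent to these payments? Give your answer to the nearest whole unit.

¥1,175,563

Periodic rate r = 0.071 per year.
Growing ordinary annuity: PV = PMT₁ × [1 − ((1+g)/(1+r))^n] / (r − g) = 78,854 × [1 − ((1+0.0367)/(1+r))^22] / (r − 0.0367) = ¥1,175,563.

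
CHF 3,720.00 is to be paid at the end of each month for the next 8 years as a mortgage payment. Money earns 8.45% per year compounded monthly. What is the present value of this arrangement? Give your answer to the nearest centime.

CHF 258,936.34

This is an ordinary annuity: 96 payments of CHF 3,720.00 at the end of each month.
Periodic rate r = 0.0845/12 per month; n is counted in months.
PV = PMT × [(1 − (1+r)^−n)/r] = 3,720 × [1 − (1+r)^−96] / r = CHF 258,936.34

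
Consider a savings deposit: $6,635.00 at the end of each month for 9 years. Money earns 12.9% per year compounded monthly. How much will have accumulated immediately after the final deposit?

$1,341,443.52

This is an ordinary annuity: 108 deposits of $6,635.00 at the end of each month.
Periodic rate r = 0.129/12 per month; n is counted in months.
FV = PMT × [((1+r)^n − 1)/r] = 6,635 × [(1+r)^108 − 1] / r = $1,341,443.52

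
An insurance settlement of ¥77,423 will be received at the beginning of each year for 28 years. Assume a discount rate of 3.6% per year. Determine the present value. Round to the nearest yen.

¥1,400,398

This is an annuity due: 28 payments of ¥77,423 at the beginning of each year.
Periodic rate r = 0.036 per year.
PV = PMT × [(1 − (1+r)^−n)/r] × (1+r) = 77,423 × [1 − (1+r)^−28] / r × (1+r) = ¥1,400,398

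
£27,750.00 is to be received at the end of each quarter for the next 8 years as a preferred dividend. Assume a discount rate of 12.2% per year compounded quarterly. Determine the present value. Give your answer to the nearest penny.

£561,957.82

This is an ordinary annuity: 32 payments of £27,750.00 at the end of each quarter.
Periodic rate r = 0.122/4 per quarter; n is counted in quarters.
PV = PMT × [(1 − (1+r)^−n)/r] = 27,750 × [1 − (1+r)^−32] / r = £561,957.82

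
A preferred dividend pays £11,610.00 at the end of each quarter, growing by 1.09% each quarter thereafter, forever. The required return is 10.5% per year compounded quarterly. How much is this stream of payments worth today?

Periodic rate r = 0.105/4 per quarter.
Growing perpetuity (Gordon): PV = PMT₁ / (r − g) = 11,610 / (r − 0.0109) = £756,351.79.

£756,351.79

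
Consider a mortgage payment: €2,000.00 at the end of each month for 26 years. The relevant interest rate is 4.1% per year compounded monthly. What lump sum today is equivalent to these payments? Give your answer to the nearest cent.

This is an ordinary annuity: 312 payments of €2,000.00 at the end of each month.
Periodic rate r = 0.041/12 per month; n is counted in months.
PV = PMT × [(1 − (1+r)^−n)/r] = 2,000 × [1 − (1+r)^−312] / r = €383,409.02

€383,409.02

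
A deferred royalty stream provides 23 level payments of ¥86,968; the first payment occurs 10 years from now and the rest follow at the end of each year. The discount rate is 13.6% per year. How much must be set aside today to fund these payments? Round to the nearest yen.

Ordinary annuity of 23 payments, first payment at period 10.
Periodic rate r = 0.136 per year.
The ordinary-annuity PV formula values the stream one period before the first payment (period 9); discount that back 9 periods:
PV₀ = 86,968 × [1 − (1+r)^−23] / r × (1+r)^−9 = ¥192,155

¥192,155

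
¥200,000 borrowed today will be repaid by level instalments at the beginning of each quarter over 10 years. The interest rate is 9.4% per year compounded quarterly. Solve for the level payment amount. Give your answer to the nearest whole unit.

Level annuity due; solve PV = PMT × [(1 − (1+r)^−n)/r] × (1+r) for PMT.
Periodic rate r = 0.094/4 per quarter; n is counted in quarters.
With n = 40: PMT = 200,000 / ([(1 − (1+r)^−n)/r] × (1+r)) = ¥7,589

¥7,589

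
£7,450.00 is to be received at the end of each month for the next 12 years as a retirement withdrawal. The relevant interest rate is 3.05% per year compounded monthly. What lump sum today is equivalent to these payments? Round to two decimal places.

£897,444.40

This is an ordinary annuity: 144 payments of £7,450.00 at the end of each month.
Periodic rate r = 0.0305/12 per month; n is counted in months.
PV = PMT × [(1 − (1+r)^−n)/r] = 7,450 × [1 − (1+r)^−144] / r = £897,444.40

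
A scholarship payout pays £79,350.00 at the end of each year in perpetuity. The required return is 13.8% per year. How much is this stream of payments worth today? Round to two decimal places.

Periodic rate r = 0.138 per year.
Level perpetuity: PV = PMT / r = 79,350 / (0.138) = £575,000.00.

£575,000.00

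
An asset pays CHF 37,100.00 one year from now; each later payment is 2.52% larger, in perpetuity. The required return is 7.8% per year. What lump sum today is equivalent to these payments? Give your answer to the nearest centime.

CHF 702,651.52

Periodic rate r = 0.078 per year.
Growing perpetuity (Gordon): PV = PMT₁ / (r − g) = 37,100 / (r − 0.0252) = CHF 702,651.52.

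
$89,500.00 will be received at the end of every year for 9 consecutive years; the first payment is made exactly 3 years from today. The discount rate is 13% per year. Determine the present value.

$359,686.06

Ordinary annuity of 9 payments, first payment at period 3.
Periodic rate r = 0.13 per year.
The ordinary-annuity PV formula values the stream one period before the first payment (period 2); discount that back 2 periods:
PV₀ = 89,500 × [1 − (1+r)^−9] / r × (1+r)^−2 = $359,686.06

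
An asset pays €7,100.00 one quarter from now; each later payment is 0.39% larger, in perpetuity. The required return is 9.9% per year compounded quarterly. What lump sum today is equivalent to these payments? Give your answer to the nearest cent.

€340,527.58

Periodic rate r = 0.099/4 per quarter.
Growing perpetuity (Gordon): PV = PMT₁ / (r − g) = 7,100 / (r − 0.0039) = €340,527.58.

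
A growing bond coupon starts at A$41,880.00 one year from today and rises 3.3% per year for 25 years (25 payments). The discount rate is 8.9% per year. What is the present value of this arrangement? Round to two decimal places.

Periodic rate r = 0.089 per year.
Growing ordinary annuity: PV = PMT₁ × [1 − ((1+g)/(1+r))^n] / (r − g) = 41,880 × [1 − ((1+0.033)/(1+r))^25] / (r − 0.033) = A$548,041.41.

A$548,041.41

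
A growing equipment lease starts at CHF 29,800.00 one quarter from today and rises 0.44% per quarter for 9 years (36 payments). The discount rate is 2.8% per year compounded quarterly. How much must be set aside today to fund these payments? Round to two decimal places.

Periodic rate r = 0.028/4 per quarter; n is counted in quarters.
Growing ordinary annuity: PV = PMT₁ × [1 − ((1+g)/(1+r))^n] / (r − g) = 29,800 × [1 − ((1+0.0044)/(1+r))^36] / (r − 0.0044) = CHF 1,018,585.50.

CHF 1,018,585.50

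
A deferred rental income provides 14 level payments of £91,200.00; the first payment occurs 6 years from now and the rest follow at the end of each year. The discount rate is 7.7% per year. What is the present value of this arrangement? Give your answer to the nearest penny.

£528,044.81

Ordinary annuity of 14 payments, first payment at period 6.
Periodic rate r = 0.077 per year.
The ordinary-annuity PV formula values the stream one period before the first payment (period 5); discount that back 5 periods:
PV₀ = 91,200 × [1 − (1+r)^−14] / r × (1+r)^−5 = £528,044.81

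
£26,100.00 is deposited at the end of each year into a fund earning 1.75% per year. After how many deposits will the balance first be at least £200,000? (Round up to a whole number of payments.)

8 payments

Periodic rate r = 0.0175 per year.
Ordinary annuity FV: 200,000 = 26,100 × [((1+r)^n − 1)/r].
(1+r)^n = 1 + 200,000 × r / 26,100, so n = ln(1 + 200,000·r/26,100) / ln(1+r) = 7.25.
Round up to a whole number of payments: n = 8.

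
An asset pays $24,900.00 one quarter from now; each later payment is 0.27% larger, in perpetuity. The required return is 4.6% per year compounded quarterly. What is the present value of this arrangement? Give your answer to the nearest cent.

$2,829,545.45

Periodic rate r = 0.046/4 per quarter.
Growing perpetuity (Gordon): PV = PMT₁ / (r − g) = 24,900 / (r − 0.0027) = $2,829,545.45.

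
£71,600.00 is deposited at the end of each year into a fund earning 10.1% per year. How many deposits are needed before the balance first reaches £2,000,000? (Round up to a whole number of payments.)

Periodic rate r = 0.101 per year.
Ordinary annuity FV: 2,000,000 = 71,600 × [((1+r)^n − 1)/r].
(1+r)^n = 1 + 2,000,000 × r / 71,600, so n = ln(1 + 2,000,000·r/71,600) / ln(1+r) = 13.93.
Round up to a whole number of payments: n = 14.

14 payments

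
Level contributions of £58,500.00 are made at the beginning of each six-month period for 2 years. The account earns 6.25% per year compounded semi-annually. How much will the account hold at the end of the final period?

This is an annuity due: 4 deposits of £58,500.00 at the beginning of each six-month period.
Periodic rate r = 0.0625/2 per half-year; n is counted in half-years.
FV = PMT × [((1+r)^n − 1)/r] × (1+r) = 58,500 × [(1+r)^4 − 1] / r × (1+r) = £252,861.52

£252,861.52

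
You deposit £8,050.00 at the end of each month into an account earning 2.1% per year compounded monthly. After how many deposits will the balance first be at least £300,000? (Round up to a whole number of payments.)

Periodic rate r = 0.021/12 per month; n is counted in months.
Ordinary annuity FV: 300,000 = 8,050 × [((1+r)^n − 1)/r].
(1+r)^n = 1 + 300,000 × r / 8,050, so n = ln(1 + 300,000·r/8,050) / ln(1+r) = 36.13.
Round up to a whole number of payments: n = 37.

37 payments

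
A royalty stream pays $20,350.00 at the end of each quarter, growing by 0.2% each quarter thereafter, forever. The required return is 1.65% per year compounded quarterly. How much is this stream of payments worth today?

Periodic rate r = 0.0165/4 per quarter.
Growing perpetuity (Gordon): PV = PMT₁ / (r − g) = 20,350 / (r − 0.002) = $9,576,470.59.

$9,576,470.59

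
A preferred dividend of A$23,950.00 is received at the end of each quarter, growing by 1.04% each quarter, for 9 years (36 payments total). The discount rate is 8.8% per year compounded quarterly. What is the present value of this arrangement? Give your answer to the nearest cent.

A$695,743.48

Periodic rate r = 0.088/4 per quarter; n is counted in quarters.
Growing ordinary annuity: PV = PMT₁ × [1 − ((1+g)/(1+r))^n] / (r − g) = 23,950 × [1 − ((1+0.0104)/(1+r))^36] / (r − 0.0104) = A$695,743.48.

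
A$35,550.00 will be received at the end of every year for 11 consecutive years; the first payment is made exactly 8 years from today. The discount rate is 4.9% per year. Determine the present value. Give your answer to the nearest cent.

A$212,377.57

Ordinary annuity of 11 payments, first payment at period 8.
Periodic rate r = 0.049 per year.
The ordinary-annuity PV formula values the stream one period before the first payment (period 7); discount that back 7 periods:
PV₀ = 35,550 × [1 − (1+r)^−11] / r × (1+r)^−7 = A$212,377.57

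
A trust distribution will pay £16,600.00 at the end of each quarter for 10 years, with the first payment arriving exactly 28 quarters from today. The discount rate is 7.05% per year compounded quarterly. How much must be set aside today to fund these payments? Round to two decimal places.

Ordinary annuity of 40 payments, first payment at period 28.
Periodic rate r = 0.0705/4 per quarter; n is counted in quarters.
The ordinary-annuity PV formula values the stream one period before the first payment (period 27); discount that back 27 periods:
PV₀ = 16,600 × [1 − (1+r)^−40] / r × (1+r)^−27 = £295,492.09

£295,492.09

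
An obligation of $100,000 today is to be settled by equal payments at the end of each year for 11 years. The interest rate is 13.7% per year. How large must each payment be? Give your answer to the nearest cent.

$18,111.54

Level ordinary annuity; solve PV = PMT × [(1 − (1+r)^−n)/r] for PMT.
Periodic rate r = 0.137 per year.
With n = 11: PMT = 100,000 / ([(1 − (1+r)^−n)/r]) = $18,111.54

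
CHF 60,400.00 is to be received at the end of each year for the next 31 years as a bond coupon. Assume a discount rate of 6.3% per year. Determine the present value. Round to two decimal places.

This is an ordinary annuity: 31 payments of CHF 60,400.00 at the end of each year.
Periodic rate r = 0.063 per year.
PV = PMT × [(1 − (1+r)^−n)/r] = 60,400 × [1 − (1+r)^−31] / r = CHF 814,463.76

CHF 814,463.76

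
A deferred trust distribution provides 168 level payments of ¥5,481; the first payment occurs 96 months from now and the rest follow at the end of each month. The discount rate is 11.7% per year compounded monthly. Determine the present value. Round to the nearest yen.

Ordinary annuity of 168 payments, first payment at period 96.
Periodic rate r = 0.117/12 per month; n is counted in months.
The ordinary-annuity PV formula values the stream one period before the first payment (period 95); discount that back 95 periods:
PV₀ = 5,481 × [1 − (1+r)^−168] / r × (1+r)^−95 = ¥179,821

¥179,821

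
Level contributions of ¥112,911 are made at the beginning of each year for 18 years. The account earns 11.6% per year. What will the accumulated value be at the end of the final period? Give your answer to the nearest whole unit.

¥6,746,174

This is an annuity due: 18 deposits of ¥112,911 at the beginning of each year.
Periodic rate r = 0.116 per year.
FV = PMT × [((1+r)^n − 1)/r] × (1+r) = 112,911 × [(1+r)^18 − 1] / r × (1+r) = ¥6,746,174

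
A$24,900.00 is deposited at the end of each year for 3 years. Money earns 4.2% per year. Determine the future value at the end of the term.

A$77,881.32

This is an ordinary annuity: 3 deposits of A$24,900.00 at the end of each year.
Periodic rate r = 0.042 per year.
FV = PMT × [((1+r)^n − 1)/r] = 24,900 × [(1+r)^3 − 1] / r = A$77,881.32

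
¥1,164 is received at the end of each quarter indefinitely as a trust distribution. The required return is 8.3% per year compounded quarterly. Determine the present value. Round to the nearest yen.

Periodic rate r = 0.083/4 per quarter.
Level perpetuity: PV = PMT / r = 1,164 / (0.083/4) = ¥56,096.

¥56,096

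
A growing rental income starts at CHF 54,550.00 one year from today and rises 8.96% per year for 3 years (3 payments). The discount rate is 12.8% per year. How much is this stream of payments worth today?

CHF 140,196.94

Periodic rate r = 0.128 per year.
Growing ordinary annuity: PV = PMT₁ × [1 − ((1+g)/(1+r))^n] / (r − g) = 54,550 × [1 − ((1+0.0896)/(1+r))^3] / (r − 0.0896) = CHF 140,196.94.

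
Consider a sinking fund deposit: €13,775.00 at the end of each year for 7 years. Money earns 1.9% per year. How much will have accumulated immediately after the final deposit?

This is an ordinary annuity: 7 deposits of €13,775.00 at the end of each year.
Periodic rate r = 0.019 per year.
FV = PMT × [((1+r)^n − 1)/r] = 13,775 × [(1+r)^7 − 1] / r = €102,098.62

€102,098.62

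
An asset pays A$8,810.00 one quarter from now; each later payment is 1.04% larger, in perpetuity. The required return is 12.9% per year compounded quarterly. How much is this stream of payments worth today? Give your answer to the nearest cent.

A$403,203.66

Periodic rate r = 0.129/4 per quarter.
Growing perpetuity (Gordon): PV = PMT₁ / (r − g) = 8,810 / (r − 0.0104) = A$403,203.66.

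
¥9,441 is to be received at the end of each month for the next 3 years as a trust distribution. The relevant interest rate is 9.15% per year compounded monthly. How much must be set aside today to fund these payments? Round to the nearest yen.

This is an ordinary annuity: 36 payments of ¥9,441 at the end of each month.
Periodic rate r = 0.0915/12 per month; n is counted in months.
PV = PMT × [(1 − (1+r)^−n)/r] = 9,441 × [1 − (1+r)^−36] / r = ¥296,239

¥296,239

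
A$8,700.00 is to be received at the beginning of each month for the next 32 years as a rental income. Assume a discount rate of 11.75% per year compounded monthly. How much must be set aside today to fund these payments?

This is an annuity due: 384 payments of A$8,700.00 at the beginning of each month.
Periodic rate r = 0.1175/12 per month; n is counted in months.
PV = PMT × [(1 − (1+r)^−n)/r] × (1+r) = 8,700 × [1 − (1+r)^−384] / r × (1+r) = A$875,934.64

A$875,934.64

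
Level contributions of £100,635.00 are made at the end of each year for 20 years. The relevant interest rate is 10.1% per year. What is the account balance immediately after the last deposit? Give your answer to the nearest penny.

This is an ordinary annuity: 20 deposits of £100,635.00 at the end of each year.
Periodic rate r = 0.101 per year.
FV = PMT × [((1+r)^n − 1)/r] = 100,635 × [(1+r)^20 − 1] / r = £5,829,736.03

£5,829,736.03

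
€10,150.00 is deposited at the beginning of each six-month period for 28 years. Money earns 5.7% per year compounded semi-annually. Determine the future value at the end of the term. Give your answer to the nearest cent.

This is an annuity due: 56 deposits of €10,150.00 at the beginning of each six-month period.
Periodic rate r = 0.057/2 per half-year; n is counted in half-years.
FV = PMT × [((1+r)^n − 1)/r] × (1+r) = 10,150 × [(1+r)^56 − 1] / r × (1+r) = €1,400,829.71

€1,400,829.71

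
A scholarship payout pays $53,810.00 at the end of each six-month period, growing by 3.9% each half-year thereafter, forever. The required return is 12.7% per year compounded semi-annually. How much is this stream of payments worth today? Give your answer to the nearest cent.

Periodic rate r = 0.127/2 per half-year.
Growing perpetuity (Gordon): PV = PMT₁ / (r − g) = 53,810 / (r − 0.039) = $2,196,326.53.

$2,196,326.53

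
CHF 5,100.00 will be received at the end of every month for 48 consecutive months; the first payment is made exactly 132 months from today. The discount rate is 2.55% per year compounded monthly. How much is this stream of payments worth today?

CHF 176,053.34

Ordinary annuity of 48 payments, first payment at period 132.
Periodic rate r = 0.0255/12 per month; n is counted in months.
The ordinary-annuity PV formula values the stream one period before the first payment (period 131); discount that back 131 periods:
PV₀ = 5,100 × [1 − (1+r)^−48] / r × (1+r)^−131 = CHF 176,053.34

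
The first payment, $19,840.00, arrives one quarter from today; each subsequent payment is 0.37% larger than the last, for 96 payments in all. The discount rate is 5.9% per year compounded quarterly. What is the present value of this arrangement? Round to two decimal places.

Periodic rate r = 0.059/4 per quarter; n is counted in quarters.
Growing ordinary annuity: PV = PMT₁ × [1 − ((1+g)/(1+r))^n] / (r − g) = 19,840 × [1 − ((1+0.0037)/(1+r))^96] / (r − 0.0037) = $1,167,870.18.

$1,167,870.18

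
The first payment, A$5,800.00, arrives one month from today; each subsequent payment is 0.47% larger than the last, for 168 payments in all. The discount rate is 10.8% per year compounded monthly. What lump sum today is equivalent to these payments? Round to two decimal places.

A$690,635.22

Periodic rate r = 0.108/12 per month; n is counted in months.
Growing ordinary annuity: PV = PMT₁ × [1 − ((1+g)/(1+r))^n] / (r − g) = 5,800 × [1 − ((1+0.0047)/(1+r))^168] / (r − 0.0047) = A$690,635.22.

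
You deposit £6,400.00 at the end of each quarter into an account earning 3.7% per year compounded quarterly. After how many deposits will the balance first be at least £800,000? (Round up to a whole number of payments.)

Periodic rate r = 0.037/4 per quarter; n is counted in quarters.
Ordinary annuity FV: 800,000 = 6,400 × [((1+r)^n − 1)/r].
(1+r)^n = 1 + 800,000 × r / 6,400, so n = ln(1 + 800,000·r/6,400) / ln(1+r) = 83.45.
Round up to a whole number of payments: n = 84.

84 payments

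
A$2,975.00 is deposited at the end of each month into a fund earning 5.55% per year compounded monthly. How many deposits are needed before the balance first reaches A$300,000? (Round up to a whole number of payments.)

83 payments

Periodic rate r = 0.0555/12 per month; n is counted in months.
Ordinary annuity FV: 300,000 = 2,975 × [((1+r)^n − 1)/r].
(1+r)^n = 1 + 300,000 × r / 2,975, so n = ln(1 + 300,000·r/2,975) / ln(1+r) = 82.96.
Round up to a whole number of payments: n = 83.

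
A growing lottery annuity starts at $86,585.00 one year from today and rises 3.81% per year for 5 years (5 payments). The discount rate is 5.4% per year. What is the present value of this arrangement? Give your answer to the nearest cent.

Periodic rate r = 0.054 per year.
Growing ordinary annuity: PV = PMT₁ × [1 − ((1+g)/(1+r))^n] / (r − g) = 86,585 × [1 − ((1+0.0381)/(1+r))^5] / (r − 0.0381) = $398,537.83.

$398,537.83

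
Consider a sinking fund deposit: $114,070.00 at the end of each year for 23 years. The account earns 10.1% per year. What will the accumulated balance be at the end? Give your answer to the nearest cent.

This is an ordinary annuity: 23 deposits of $114,070.00 at the end of each year.
Periodic rate r = 0.101 per year.
FV = PMT × [((1+r)^n − 1)/r] = 114,070 × [(1+r)^23 − 1] / r = $9,197,219.01

$9,197,219.01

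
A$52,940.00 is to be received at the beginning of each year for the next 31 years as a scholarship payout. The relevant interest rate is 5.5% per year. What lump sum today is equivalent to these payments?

A$822,356.47

This is an annuity due: 31 payments of A$52,940.00 at the beginning of each year.
Periodic rate r = 0.055 per year.
PV = PMT × [(1 − (1+r)^−n)/r] × (1+r) = 52,940 × [1 − (1+r)^−31] / r × (1+r) = A$822,356.47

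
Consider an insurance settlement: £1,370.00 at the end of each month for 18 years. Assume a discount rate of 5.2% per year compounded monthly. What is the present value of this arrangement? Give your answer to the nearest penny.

£191,909.38

This is an ordinary annuity: 216 payments of £1,370.00 at the end of each month.
Periodic rate r = 0.052/12 per month; n is counted in months.
PV = PMT × [(1 − (1+r)^−n)/r] = 1,370 × [1 − (1+r)^−216] / r = £191,909.38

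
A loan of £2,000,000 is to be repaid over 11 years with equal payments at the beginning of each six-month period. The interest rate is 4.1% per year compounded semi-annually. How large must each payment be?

£111,570.85

Level annuity due; solve PV = PMT × [(1 − (1+r)^−n)/r] × (1+r) for PMT.
Periodic rate r = 0.041/2 per half-year; n is counted in half-years.
With n = 22: PMT = 2,000,000 / ([(1 − (1+r)^−n)/r] × (1+r)) = £111,570.85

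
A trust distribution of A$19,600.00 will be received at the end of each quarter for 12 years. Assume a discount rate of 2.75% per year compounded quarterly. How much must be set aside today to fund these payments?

A$799,007.18

This is an ordinary annuity: 48 payments of A$19,600.00 at the end of each quarter.
Periodic rate r = 0.0275/4 per quarter; n is counted in quarters.
PV = PMT × [(1 − (1+r)^−n)/r] = 19,600 × [1 − (1+r)^−48] / r = A$799,007.18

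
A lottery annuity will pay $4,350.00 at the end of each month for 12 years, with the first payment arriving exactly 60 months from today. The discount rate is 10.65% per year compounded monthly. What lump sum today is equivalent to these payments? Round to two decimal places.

Ordinary annuity of 144 payments, first payment at period 60.
Periodic rate r = 0.1065/12 per month; n is counted in months.
The ordinary-annuity PV formula values the stream one period before the first payment (period 59); discount that back 59 periods:
PV₀ = 4,350 × [1 − (1+r)^−144] / r × (1+r)^−59 = $209,482.22

$209,482.22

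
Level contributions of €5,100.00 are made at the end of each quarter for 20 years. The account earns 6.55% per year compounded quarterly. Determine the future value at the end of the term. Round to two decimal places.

This is an ordinary annuity: 80 deposits of €5,100.00 at the end of each quarter.
Periodic rate r = 0.0655/4 per quarter; n is counted in quarters.
FV = PMT × [((1+r)^n − 1)/r] = 5,100 × [(1+r)^80 − 1] / r = €830,656.62

€830,656.62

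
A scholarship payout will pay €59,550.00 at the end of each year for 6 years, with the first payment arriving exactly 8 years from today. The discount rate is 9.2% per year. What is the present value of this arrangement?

€143,413.32

Ordinary annuity of 6 payments, first payment at period 8.
Periodic rate r = 0.092 per year.
The ordinary-annuity PV formula values the stream one period before the first payment (period 7); discount that back 7 periods:
PV₀ = 59,550 × [1 − (1+r)^−6] / r × (1+r)^−7 = €143,413.32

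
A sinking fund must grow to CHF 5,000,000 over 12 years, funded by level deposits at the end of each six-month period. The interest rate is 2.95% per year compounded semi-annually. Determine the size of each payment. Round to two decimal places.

CHF 175,146.35

Level ordinary annuity; solve FV = PMT × [((1+r)^n − 1)/r] for PMT.
Periodic rate r = 0.0295/2 per half-year; n is counted in half-years.
With n = 24: PMT = 5,000,000 / ([((1+r)^n − 1)/r]) = CHF 175,146.35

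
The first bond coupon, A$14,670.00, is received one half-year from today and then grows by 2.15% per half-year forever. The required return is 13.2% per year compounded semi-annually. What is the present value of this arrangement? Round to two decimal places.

A$329,662.92

Periodic rate r = 0.132/2 per half-year.
Growing perpetuity (Gordon): PV = PMT₁ / (r − g) = 14,670 / (r − 0.0215) = A$329,662.92.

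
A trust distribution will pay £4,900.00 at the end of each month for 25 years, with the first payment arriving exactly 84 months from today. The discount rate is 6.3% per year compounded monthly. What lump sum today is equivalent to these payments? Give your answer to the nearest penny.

Ordinary annuity of 300 payments, first payment at period 84.
Periodic rate r = 0.063/12 per month; n is counted in months.
The ordinary-annuity PV formula values the stream one period before the first payment (period 83); discount that back 83 periods:
PV₀ = 4,900 × [1 − (1+r)^−300] / r × (1+r)^−83 = £478,727.90

£478,727.90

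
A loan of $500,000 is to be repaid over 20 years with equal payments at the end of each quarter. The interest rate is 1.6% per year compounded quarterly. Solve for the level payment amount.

$7,315.63

Level ordinary annuity; solve PV = PMT × [(1 − (1+r)^−n)/r] for PMT.
Periodic rate r = 0.016/4 per quarter; n is counted in quarters.
With n = 80: PMT = 500,000 / ([(1 − (1+r)^−n)/r]) = $7,315.63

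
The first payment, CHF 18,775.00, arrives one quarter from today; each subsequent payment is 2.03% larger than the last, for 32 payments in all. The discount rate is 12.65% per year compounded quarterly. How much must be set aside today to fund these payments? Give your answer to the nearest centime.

CHF 493,349.64

Periodic rate r = 0.1265/4 per quarter; n is counted in quarters.
Growing ordinary annuity: PV = PMT₁ × [1 − ((1+g)/(1+r))^n] / (r − g) = 18,775 × [1 − ((1+0.0203)/(1+r))^32] / (r − 0.0203) = CHF 493,349.64.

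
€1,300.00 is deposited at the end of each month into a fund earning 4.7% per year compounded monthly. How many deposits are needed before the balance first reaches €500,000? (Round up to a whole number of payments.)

Periodic rate r = 0.047/12 per month; n is counted in months.
Ordinary annuity FV: 500,000 = 1,300 × [((1+r)^n − 1)/r].
(1+r)^n = 1 + 500,000 × r / 1,300, so n = ln(1 + 500,000·r/1,300) / ln(1+r) = 235.06.
Round up to a whole number of payments: n = 236.

236 payments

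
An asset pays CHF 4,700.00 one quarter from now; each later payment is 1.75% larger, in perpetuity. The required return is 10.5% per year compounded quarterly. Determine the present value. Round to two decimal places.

CHF 537,142.86

Periodic rate r = 0.105/4 per quarter.
Growing perpetuity (Gordon): PV = PMT₁ / (r − g) = 4,700 / (r − 0.0175) = CHF 537,142.86.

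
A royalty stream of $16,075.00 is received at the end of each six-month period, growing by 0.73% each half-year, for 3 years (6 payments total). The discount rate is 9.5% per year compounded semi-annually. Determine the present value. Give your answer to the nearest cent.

$83,681.54

Periodic rate r = 0.095/2 per half-year; n is counted in half-years.
Growing ordinary annuity: PV = PMT₁ × [1 − ((1+g)/(1+r))^n] / (r − g) = 16,075 × [1 − ((1+0.0073)/(1+r))^6] / (r − 0.0073) = $83,681.54.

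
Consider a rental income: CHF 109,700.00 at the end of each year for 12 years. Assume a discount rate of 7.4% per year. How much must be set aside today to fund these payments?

CHF 853,037.08

This is an ordinary annuity: 12 payments of CHF 109,700.00 at the end of each year.
Periodic rate r = 0.074 per year.
PV = PMT × [(1 − (1+r)^−n)/r] = 109,700 × [1 − (1+r)^−12] / r = CHF 853,037.08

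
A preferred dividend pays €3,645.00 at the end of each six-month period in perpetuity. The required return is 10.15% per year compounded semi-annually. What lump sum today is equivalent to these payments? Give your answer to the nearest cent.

Periodic rate r = 0.1015/2 per half-year.
Level perpetuity: PV = PMT / r = 3,645 / (0.1015/2) = €71,822.66.

€71,822.66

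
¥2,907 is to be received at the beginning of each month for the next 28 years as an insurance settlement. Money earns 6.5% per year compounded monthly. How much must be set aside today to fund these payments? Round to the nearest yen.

¥451,727

This is an annuity due: 336 payments of ¥2,907 at the beginning of each month.
Periodic rate r = 0.065/12 per month; n is counted in months.
PV = PMT × [(1 − (1+r)^−n)/r] × (1+r) = 2,907 × [1 − (1+r)^−336] / r × (1+r) = ¥451,727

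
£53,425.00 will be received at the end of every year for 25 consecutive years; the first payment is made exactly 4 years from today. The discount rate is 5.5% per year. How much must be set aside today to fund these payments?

Ordinary annuity of 25 payments, first payment at period 4.
Periodic rate r = 0.055 per year.
The ordinary-annuity PV formula values the stream one period before the first payment (period 3); discount that back 3 periods:
PV₀ = 53,425 × [1 − (1+r)^−25] / r × (1+r)^−3 = £610,299.86

£610,299.86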